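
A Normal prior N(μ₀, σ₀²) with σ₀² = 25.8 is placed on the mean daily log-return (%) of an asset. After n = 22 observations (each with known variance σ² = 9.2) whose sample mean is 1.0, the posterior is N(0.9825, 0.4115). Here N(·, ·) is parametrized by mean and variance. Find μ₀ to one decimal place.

The posterior mean is a precision-weighted average: μ_n = (τ₀μ₀ + τ_data·x̄)/(τ₀+τ_data), with τ₀=1/σ₀² and τ_data=n/σ².
Here τ₀ = 1/25.8 = 0.038760 and τ_data = 22/9.2 = 2.391304, so τ_n = 2.430064.
Rearranging for μ₀: μ₀ = (μ_n·τ_n − τ_data·x̄)/τ₀ = (0.9825·2.430064 − 2.391304·1.0) / 0.038760 = -0.003766/0.038760 ≈ -0.1.

μ₀ = -0.1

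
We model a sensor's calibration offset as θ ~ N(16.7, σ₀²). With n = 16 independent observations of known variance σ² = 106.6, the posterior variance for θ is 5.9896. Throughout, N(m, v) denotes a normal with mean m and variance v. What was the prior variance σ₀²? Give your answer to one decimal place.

Posterior precision equals prior precision plus data precision: 1/σ_n² = 1/σ₀² + n/σ².
So 1/σ₀² = 1/5.9896 − 16/106.6 = 0.166956 − 0.150094 = 0.016862.
Hence σ₀² = 1/0.016862 ≈ 59.3.

σ₀² = 59.3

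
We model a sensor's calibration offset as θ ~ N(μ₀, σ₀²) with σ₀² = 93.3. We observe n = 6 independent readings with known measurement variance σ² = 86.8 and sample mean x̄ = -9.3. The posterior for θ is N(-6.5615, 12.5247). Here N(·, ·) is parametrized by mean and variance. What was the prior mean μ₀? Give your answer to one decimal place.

With known observation variance, the Normal–Normal posterior has precision τ_n = τ₀ + n/σ² and mean μ_n = (τ₀μ₀ + (n/σ²)x̄)/τ_n.
Here τ₀ = 1/93.3 = 0.010718 and τ_data = 6/86.8 = 0.069124, so τ_n = 0.079842.
Rearranging for μ₀: μ₀ = (μ_n·τ_n − τ_data·x̄)/τ₀ = (-6.5615·0.079842 − 0.069124·-9.3) / 0.010718 = 0.118970/0.010718 ≈ 11.1.

μ₀ = 11.1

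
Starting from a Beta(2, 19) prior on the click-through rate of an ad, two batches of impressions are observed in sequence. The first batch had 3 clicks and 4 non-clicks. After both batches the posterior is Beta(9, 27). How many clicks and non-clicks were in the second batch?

Sequential conjugate updates are equivalent to a single update on the pooled data, so total successes = posterior α − prior α and total failures = posterior β − prior β.
Total across both batches: 9−2=7 clicks, 27−19=8 non-clicks.
Subtract the first batch: 7−3=4 clicks and 8−4=4 non-clicks.

4 clicks and 4 non-clicks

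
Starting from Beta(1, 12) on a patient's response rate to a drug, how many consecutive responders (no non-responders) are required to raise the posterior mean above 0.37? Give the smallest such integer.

k = 7

After k responders and 0 non-responders the posterior is Beta(1+k, 12), with mean (1+k)/(1+12+k).
Set (1+k)/(13+k) > 0.37 and solve: k > (0.37·13 − 1)/(1 − 0.37) = 6.048.
The smallest integer exceeding 6.048 is 7, and checking k=7: (8)/(20) = 0.4000 > 0.37.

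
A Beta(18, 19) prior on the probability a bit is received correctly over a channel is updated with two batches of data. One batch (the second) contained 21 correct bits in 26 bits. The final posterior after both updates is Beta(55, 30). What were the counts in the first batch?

Because Beta–binomial updating is additive in the counts, the combined data contributed (α_post−α_prior, β_post−β_prior) successes and failures.
Total across both batches: 55−18=37 correct bits, 30−19=11 errors.
Subtract the second batch: 37−21=16 correct bits and 11−5=6 errors.

16 correct bits and 6 errors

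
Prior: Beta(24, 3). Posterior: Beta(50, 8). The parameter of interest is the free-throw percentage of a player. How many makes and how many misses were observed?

26 makes and 5 misses

Under Beta–binomial conjugacy the posterior parameters are (α+s, β+f).
So s = 50 − 24 = 26 and f = 8 − 3 = 5.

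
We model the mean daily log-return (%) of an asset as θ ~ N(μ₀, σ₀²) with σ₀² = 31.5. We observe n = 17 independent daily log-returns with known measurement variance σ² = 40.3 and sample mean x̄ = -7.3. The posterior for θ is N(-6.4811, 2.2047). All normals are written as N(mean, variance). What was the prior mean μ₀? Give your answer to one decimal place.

The posterior mean is a precision-weighted average: μ_n = (τ₀μ₀ + τ_data·x̄)/(τ₀+τ_data), with τ₀=1/σ₀² and τ_data=n/σ².
Here τ₀ = 1/31.5 = 0.031746 and τ_data = 17/40.3 = 0.421836, so τ_n = 0.453582.
Rearranging for μ₀: μ₀ = (μ_n·τ_n − τ_data·x̄)/τ₀ = (-6.4811·0.453582 − 0.421836·-7.3) / 0.031746 = 0.139692/0.031746 ≈ 4.4.

μ₀ = 4.4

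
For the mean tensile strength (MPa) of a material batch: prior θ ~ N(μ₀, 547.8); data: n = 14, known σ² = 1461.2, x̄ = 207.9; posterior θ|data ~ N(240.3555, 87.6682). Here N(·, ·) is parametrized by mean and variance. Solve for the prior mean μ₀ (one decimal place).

With known observation variance, the Normal–Normal posterior has precision τ_n = τ₀ + n/σ² and mean μ_n = (τ₀μ₀ + (n/σ²)x̄)/τ_n.
Here τ₀ = 1/547.8 = 0.001825 and τ_data = 14/1461.2 = 0.009581, so τ_n = 0.011406.
Rearranging for μ₀: μ₀ = (μ_n·τ_n − τ_data·x̄)/τ₀ = (240.3555·0.011406 − 0.009581·207.9) / 0.001825 = 0.749605/0.001825 ≈ 410.7.

μ₀ = 410.7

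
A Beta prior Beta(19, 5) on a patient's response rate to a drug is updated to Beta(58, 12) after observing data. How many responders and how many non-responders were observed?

39 responders and 7 non-responders

A Beta(α, β) prior with s successes and f failures in binomial data gives a Beta(α+s, β+f) posterior.
Match parameters: s=58−19=39, f=12−5=7.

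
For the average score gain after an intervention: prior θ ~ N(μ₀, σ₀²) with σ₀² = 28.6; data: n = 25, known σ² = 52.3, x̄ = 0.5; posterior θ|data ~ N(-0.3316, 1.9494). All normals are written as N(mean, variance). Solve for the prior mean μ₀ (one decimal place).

μ₀ = -11.7

With known observation variance, the Normal–Normal posterior has precision τ_n = τ₀ + n/σ² and mean μ_n = (τ₀μ₀ + (n/σ²)x̄)/τ_n.
Here τ₀ = 1/28.6 = 0.034965 and τ_data = 25/52.3 = 0.478011, so τ_n = 0.512976.
Rearranging for μ₀: μ₀ = (μ_n·τ_n − τ_data·x̄)/τ₀ = (-0.3316·0.512976 − 0.478011·0.5) / 0.034965 = -0.409108/0.034965 ≈ -11.7.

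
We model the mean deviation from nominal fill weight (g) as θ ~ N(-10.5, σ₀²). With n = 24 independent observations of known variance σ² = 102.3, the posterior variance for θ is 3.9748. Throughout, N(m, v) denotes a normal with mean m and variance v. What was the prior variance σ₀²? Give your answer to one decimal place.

σ₀² = 58.9

For the Normal–Normal model with known σ², precisions add: τ_n = τ₀ + n/σ².
So 1/σ₀² = 1/3.9748 − 24/102.3 = 0.251585 − 0.234604 = 0.016981.
Hence σ₀² = 1/0.016981 ≈ 58.9.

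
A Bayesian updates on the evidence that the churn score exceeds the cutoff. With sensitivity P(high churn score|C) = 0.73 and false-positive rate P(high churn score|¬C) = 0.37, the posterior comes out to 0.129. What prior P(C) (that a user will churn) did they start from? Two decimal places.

P(C) = 0.07

Bayes' rule in odds form gives O(C|E) = O(C)·[P(E|C)/P(E|¬C)], hence O(C) = O(C|E)/LR.
Posterior odds = 0.129/(1−0.129) = 0.1481. LR = 0.73/0.37 = 1.9730.
Prior odds = 0.1481/1.9730 = 0.0751, so P(C) = 0.0751/(1+0.0751) ≈ 0.07.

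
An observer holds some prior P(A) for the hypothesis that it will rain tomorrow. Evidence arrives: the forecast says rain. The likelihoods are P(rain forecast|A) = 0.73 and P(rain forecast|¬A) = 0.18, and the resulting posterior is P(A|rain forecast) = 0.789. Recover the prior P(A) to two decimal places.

P(A) = 0.48

In odds form, posterior odds = prior odds × likelihood ratio, so prior odds = posterior odds ÷ LR.
Posterior odds = 0.789/(1−0.789) = 3.7393. LR = 0.73/0.18 = 4.0556.
Prior odds = 3.7393/4.0556 = 0.9220, so P(A) = 0.9220/(1+0.9220) ≈ 0.48.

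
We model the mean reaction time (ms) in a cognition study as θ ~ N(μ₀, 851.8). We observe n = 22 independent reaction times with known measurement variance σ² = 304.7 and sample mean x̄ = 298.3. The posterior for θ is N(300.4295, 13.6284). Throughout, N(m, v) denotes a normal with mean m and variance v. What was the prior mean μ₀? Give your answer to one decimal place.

μ₀ = 431.4

With known observation variance, the Normal–Normal posterior has precision τ_n = τ₀ + n/σ² and mean μ_n = (τ₀μ₀ + (n/σ²)x̄)/τ_n.
Here τ₀ = 1/851.8 = 0.001174 and τ_data = 22/304.7 = 0.072202, so τ_n = 0.073376.
Rearranging for μ₀: μ₀ = (μ_n·τ_n − τ_data·x̄)/τ₀ = (300.4295·0.073376 − 0.072202·298.3) / 0.001174 = 0.506458/0.001174 ≈ 431.4.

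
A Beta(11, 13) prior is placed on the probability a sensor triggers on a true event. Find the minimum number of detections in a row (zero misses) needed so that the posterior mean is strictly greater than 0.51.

After k detections and 0 misses the posterior is Beta(11+k, 13), with mean (11+k)/(11+13+k).
Set (11+k)/(24+k) > 0.51 and solve: k > (0.51·24 − 11)/(1 − 0.51) = 2.531.
The smallest integer exceeding 2.531 is 3.

k = 3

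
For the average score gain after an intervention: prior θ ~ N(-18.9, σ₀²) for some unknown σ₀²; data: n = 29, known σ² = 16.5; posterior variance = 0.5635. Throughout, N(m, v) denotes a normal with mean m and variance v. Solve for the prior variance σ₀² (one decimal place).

σ₀² = 58.7

For the Normal–Normal model with known σ², precisions add: τ_n = τ₀ + n/σ².
So 1/σ₀² = 1/0.5635 − 29/16.5 = 1.774623 − 1.757576 = 0.017047.
Hence σ₀² = 1/0.017047 ≈ 58.7.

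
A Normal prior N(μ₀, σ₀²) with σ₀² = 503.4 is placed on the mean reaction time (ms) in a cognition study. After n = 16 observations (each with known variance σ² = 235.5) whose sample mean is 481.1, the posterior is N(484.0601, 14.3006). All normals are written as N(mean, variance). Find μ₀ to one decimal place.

With known observation variance, the Normal–Normal posterior has precision τ_n = τ₀ + n/σ² and mean μ_n = (τ₀μ₀ + (n/σ²)x̄)/τ_n.
Here τ₀ = 1/503.4 = 0.001986 and τ_data = 16/235.5 = 0.067941, so τ_n = 0.069927.
Rearranging for μ₀: μ₀ = (μ_n·τ_n − τ_data·x̄)/τ₀ = (484.0601·0.069927 − 0.067941·481.1) / 0.001986 = 1.162456/0.001986 ≈ 585.3.

μ₀ = 585.3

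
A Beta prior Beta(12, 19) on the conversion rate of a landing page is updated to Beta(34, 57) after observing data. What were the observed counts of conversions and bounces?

22 conversions and 38 bounces

Under Beta–binomial conjugacy the posterior parameters are (α+s, β+f).
So s = 34 − 12 = 22 and f = 57 − 19 = 38.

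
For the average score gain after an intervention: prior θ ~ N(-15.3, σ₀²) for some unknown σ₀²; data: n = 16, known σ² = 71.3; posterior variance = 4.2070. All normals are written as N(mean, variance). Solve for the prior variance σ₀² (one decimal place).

σ₀² = 75.2

For the Normal–Normal model with known σ², precisions add: τ_n = τ₀ + n/σ².
So 1/σ₀² = 1/4.2070 − 16/71.3 = 0.237699 − 0.224404 = 0.013295.
Hence σ₀² = 1/0.013295 ≈ 75.2.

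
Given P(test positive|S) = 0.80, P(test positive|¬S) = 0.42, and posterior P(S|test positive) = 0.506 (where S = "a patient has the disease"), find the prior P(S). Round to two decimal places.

In odds form, posterior odds = prior odds × likelihood ratio, so prior odds = posterior odds ÷ LR.
Posterior odds = 0.506/(1−0.506) = 1.0243. LR = 0.80/0.42 = 1.9048.
Prior odds = 1.0243/1.9048 = 0.5377, so P(S) = 0.5377/(1+0.5377) ≈ 0.35.

P(S) = 0.35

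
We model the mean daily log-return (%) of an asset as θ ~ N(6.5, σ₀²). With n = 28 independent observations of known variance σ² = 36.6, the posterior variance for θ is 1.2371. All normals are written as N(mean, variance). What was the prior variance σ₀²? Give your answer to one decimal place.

σ₀² = 23.1

For the Normal–Normal model with known σ², precisions add: τ_n = τ₀ + n/σ².
So 1/σ₀² = 1/1.2371 − 28/36.6 = 0.808342 − 0.765027 = 0.043315.
Hence σ₀² = 1/0.043315 ≈ 23.1.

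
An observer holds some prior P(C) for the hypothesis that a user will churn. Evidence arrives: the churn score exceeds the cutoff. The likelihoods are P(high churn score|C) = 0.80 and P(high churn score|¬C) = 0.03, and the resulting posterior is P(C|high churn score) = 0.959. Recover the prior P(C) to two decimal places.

In odds form, posterior odds = prior odds × likelihood ratio, so prior odds = posterior odds ÷ LR.
Posterior odds = 0.959/(1−0.959) = 23.3902. LR = 0.80/0.03 = 26.6667.
Prior odds = 23.3902/26.6667 = 0.8771, so P(C) = 0.8771/(1+0.8771) ≈ 0.47.

P(C) = 0.47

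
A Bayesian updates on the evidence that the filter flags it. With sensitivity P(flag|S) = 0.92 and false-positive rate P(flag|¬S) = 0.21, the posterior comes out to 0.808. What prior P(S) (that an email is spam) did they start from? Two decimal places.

In odds form, posterior odds = prior odds × likelihood ratio, so prior odds = posterior odds ÷ LR.
Posterior odds = 0.808/(1−0.808) = 4.2083. LR = 0.92/0.21 = 4.3810.
Prior odds = 4.2083/4.3810 = 0.9606, so P(S) = 0.9606/(1+0.9606) ≈ 0.49.

P(S) = 0.49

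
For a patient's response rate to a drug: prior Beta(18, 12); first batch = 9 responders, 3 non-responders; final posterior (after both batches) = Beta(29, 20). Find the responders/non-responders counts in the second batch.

2 responders and 5 non-responders

Sequential conjugate updates are equivalent to a single update on the pooled data, so total successes = posterior α − prior α and total failures = posterior β − prior β.
Total across both batches: 29−18=11 responders, 20−12=8 non-responders.
Subtract the first batch: 11−9=2 responders and 8−3=5 non-responders.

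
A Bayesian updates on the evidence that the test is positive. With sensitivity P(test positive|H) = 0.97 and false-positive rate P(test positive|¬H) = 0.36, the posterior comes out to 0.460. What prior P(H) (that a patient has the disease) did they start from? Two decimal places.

P(H) = 0.24

Bayes' rule in odds form gives O(H|E) = O(H)·[P(E|H)/P(E|¬H)], hence O(H) = O(H|E)/LR.
Posterior odds = 0.460/(1−0.460) = 0.8519. LR = 0.97/0.36 = 2.6944.
Prior odds = 0.8519/2.6944 = 0.3162, so P(H) = 0.3162/(1+0.3162) ≈ 0.24.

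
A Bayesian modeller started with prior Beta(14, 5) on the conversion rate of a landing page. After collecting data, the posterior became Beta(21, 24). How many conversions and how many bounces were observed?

7 conversions and 19 bounces

Under Beta–binomial conjugacy the posterior parameters are (α+s, β+f).
Match parameters: s=21−14=7, f=24−5=19.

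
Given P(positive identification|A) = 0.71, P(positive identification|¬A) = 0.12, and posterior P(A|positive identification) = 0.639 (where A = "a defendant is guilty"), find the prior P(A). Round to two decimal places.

P(A) = 0.23

Bayes' rule in odds form gives O(A|E) = O(A)·[P(E|A)/P(E|¬A)], hence O(A) = O(A|E)/LR.
Posterior odds = 0.639/(1−0.639) = 1.7701. LR = 0.71/0.12 = 5.9167.
Prior odds = 1.7701/5.9167 = 0.2992, so P(A) = 0.2992/(1+0.2992) ≈ 0.23.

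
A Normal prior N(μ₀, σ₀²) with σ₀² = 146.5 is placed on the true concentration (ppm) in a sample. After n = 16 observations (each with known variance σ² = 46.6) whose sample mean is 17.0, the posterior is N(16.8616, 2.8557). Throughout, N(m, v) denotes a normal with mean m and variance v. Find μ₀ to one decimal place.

μ₀ = 9.9

The posterior mean is a precision-weighted average: μ_n = (τ₀μ₀ + τ_data·x̄)/(τ₀+τ_data), with τ₀=1/σ₀² and τ_data=n/σ².
Here τ₀ = 1/146.5 = 0.006826 and τ_data = 16/46.6 = 0.343348, so τ_n = 0.350174.
Rearranging for μ₀: μ₀ = (μ_n·τ_n − τ_data·x̄)/τ₀ = (16.8616·0.350174 − 0.343348·17.0) / 0.006826 = 0.067578/0.006826 ≈ 9.9.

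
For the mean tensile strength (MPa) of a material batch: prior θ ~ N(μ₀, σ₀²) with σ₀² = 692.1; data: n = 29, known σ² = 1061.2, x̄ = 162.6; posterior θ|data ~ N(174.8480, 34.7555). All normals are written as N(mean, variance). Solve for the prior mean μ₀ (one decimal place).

μ₀ = 406.5

With known observation variance, the Normal–Normal posterior has precision τ_n = τ₀ + n/σ² and mean μ_n = (τ₀μ₀ + (n/σ²)x̄)/τ_n.
Here τ₀ = 1/692.1 = 0.001445 and τ_data = 29/1061.2 = 0.027328, so τ_n = 0.028773.
Rearranging for μ₀: μ₀ = (μ_n·τ_n − τ_data·x̄)/τ₀ = (174.8480·0.028773 − 0.027328·162.6) / 0.001445 = 0.587369/0.001445 ≈ 406.5.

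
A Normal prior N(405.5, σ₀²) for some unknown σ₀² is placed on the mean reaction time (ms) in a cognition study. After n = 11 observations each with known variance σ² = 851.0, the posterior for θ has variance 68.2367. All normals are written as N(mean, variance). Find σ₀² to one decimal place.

Posterior precision equals prior precision plus data precision: 1/σ_n² = 1/σ₀² + n/σ².
So 1/σ₀² = 1/68.2367 − 11/851.0 = 0.014655 − 0.012926 = 0.001729.
Hence σ₀² = 1/0.001729 ≈ 578.4.

σ₀² = 578.4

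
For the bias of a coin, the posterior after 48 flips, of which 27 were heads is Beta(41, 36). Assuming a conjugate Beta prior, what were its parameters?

Under Beta–binomial conjugacy the posterior parameters are (α+s, β+f).
Subtract the data counts: 41−27=14, 36−21=15.

Beta(14, 15)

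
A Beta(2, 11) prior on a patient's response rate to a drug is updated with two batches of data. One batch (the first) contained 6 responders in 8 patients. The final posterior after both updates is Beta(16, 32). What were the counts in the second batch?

Because Beta–binomial updating is additive in the counts, the combined data contributed (α_post−α_prior, β_post−β_prior) successes and failures.
Total across both batches: 16−2=14 responders, 32−11=21 non-responders.
Subtract the first batch: 14−6=8 responders and 21−2=19 non-responders.

8 responders and 19 non-responders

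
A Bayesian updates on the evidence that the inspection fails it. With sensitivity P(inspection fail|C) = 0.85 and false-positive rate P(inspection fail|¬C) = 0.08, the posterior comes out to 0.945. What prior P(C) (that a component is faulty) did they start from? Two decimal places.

In odds form, posterior odds = prior odds × likelihood ratio, so prior odds = posterior odds ÷ LR.
Posterior odds = 0.945/(1−0.945) = 17.1818. LR = 0.85/0.08 = 10.6250.
Prior odds = 17.1818/10.6250 = 1.6171, so P(C) = 1.6171/(1+1.6171) ≈ 0.62.

P(C) = 0.62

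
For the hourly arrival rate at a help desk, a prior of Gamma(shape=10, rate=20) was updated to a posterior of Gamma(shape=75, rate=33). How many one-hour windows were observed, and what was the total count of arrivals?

n = 13 one-hour windows with total 65 arrivals

Gamma–Poisson conjugacy: posterior shape = α + Σxᵢ, posterior rate = β + n.
Matching: Σxᵢ = 75 − 10 = 65 and n = 33 − 20 = 13.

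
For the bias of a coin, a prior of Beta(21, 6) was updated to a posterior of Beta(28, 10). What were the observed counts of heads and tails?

7 heads and 4 tails

Under Beta–binomial conjugacy the posterior parameters are (a+s, b+f).
So s = 28 − 21 = 7 and f = 10 − 6 = 4.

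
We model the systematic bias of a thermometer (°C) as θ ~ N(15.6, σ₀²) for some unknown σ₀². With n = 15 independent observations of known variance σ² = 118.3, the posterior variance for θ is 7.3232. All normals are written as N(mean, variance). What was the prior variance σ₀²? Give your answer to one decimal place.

Posterior precision equals prior precision plus data precision: 1/σ_n² = 1/σ₀² + n/σ².
So 1/σ₀² = 1/7.3232 − 15/118.3 = 0.136552 − 0.126796 = 0.009756.
Hence σ₀² = 1/0.009756 ≈ 102.5.

σ₀² = 102.5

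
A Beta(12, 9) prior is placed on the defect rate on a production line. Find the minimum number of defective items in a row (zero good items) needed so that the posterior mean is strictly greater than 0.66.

After k defective items and 0 good items the posterior is Beta(12+k, 9), with mean (12+k)/(12+9+k).
Set (12+k)/(21+k) > 0.66 and solve: k > (0.66·21 − 12)/(1 − 0.66) = 5.471.
The smallest integer exceeding 5.471 is 6.

k = 6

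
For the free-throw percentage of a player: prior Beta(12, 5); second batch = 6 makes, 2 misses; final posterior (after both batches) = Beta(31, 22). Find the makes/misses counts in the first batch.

13 makes and 15 misses

Sequential conjugate updates are equivalent to a single update on the pooled data, so total successes = posterior α − prior α and total failures = posterior β − prior β.
Total across both batches: 31−12=19 makes, 22−5=17 misses.
Subtract the second batch: 19−6=13 makes and 17−2=15 misses.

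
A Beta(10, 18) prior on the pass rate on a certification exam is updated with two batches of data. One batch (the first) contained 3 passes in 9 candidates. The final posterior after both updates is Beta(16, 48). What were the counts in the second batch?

3 passes and 24 failures

Sequential conjugate updates are equivalent to a single update on the pooled data, so total successes = posterior α − prior α and total failures = posterior β − prior β.
Total across both batches: 16−10=6 passes, 48−18=30 failures.
Subtract the first batch: 6−3=3 passes and 30−6=24 failures.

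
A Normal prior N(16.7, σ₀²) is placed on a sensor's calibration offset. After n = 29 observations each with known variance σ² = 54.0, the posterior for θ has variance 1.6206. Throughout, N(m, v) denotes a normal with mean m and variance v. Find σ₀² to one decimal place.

For the Normal–Normal model with known σ², precisions add: τ_n = τ₀ + n/σ².
So 1/σ₀² = 1/1.6206 − 29/54.0 = 0.617055 − 0.537037 = 0.080018.
Hence σ₀² = 1/0.080018 ≈ 12.5.

σ₀² = 12.5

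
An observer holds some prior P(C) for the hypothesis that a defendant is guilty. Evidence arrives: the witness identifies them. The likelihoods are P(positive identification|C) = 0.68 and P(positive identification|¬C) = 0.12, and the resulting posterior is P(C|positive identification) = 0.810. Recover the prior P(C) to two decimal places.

P(C) = 0.43

In odds form, posterior odds = prior odds × likelihood ratio, so prior odds = posterior odds ÷ LR.
Posterior odds = 0.810/(1−0.810) = 4.2632. LR = 0.68/0.12 = 5.6667.
Prior odds = 4.2632/5.6667 = 0.7523, so P(C) = 0.7523/(1+0.7523) ≈ 0.43.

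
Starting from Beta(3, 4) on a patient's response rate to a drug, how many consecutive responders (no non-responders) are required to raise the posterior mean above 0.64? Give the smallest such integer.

After k responders and 0 non-responders the posterior is Beta(3+k, 4), with mean (3+k)/(3+4+k).
Set (3+k)/(7+k) > 0.64 and solve: k > (0.64·7 − 3)/(1 − 0.64) = 4.111.
The smallest integer exceeding 4.111 is 5.

k = 5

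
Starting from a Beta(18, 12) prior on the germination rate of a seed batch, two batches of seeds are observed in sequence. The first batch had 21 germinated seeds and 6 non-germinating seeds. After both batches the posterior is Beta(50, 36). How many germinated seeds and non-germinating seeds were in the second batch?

11 germinated seeds and 18 non-germinating seeds

Sequential conjugate updates are equivalent to a single update on the pooled data, so total successes = posterior α − prior α and total failures = posterior β − prior β.
Total across both batches: 50−18=32 germinated seeds, 36−12=24 non-germinating seeds.
Subtract the first batch: 32−21=11 germinated seeds and 24−6=18 non-germinating seeds.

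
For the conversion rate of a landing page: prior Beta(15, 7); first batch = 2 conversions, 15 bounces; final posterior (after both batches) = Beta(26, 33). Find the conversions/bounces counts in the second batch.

9 conversions and 11 bounces

Sequential conjugate updates are equivalent to a single update on the pooled data, so total successes = posterior α − prior α and total failures = posterior β − prior β.
Total across both batches: 26−15=11 conversions, 33−7=26 bounces.
Subtract the first batch: 11−2=9 conversions and 26−15=11 bounces.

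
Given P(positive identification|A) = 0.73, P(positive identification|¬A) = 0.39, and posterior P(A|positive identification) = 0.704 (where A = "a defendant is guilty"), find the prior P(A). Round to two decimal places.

Bayes' rule in odds form gives O(A|E) = O(A)·[P(E|A)/P(E|¬A)], hence O(A) = O(A|E)/LR.
Posterior odds = 0.704/(1−0.704) = 2.3784. LR = 0.73/0.39 = 1.8718.
Prior odds = 2.3784/1.8718 = 1.2706, so P(A) = 1.2706/(1+1.2706) ≈ 0.56.

P(A) = 0.56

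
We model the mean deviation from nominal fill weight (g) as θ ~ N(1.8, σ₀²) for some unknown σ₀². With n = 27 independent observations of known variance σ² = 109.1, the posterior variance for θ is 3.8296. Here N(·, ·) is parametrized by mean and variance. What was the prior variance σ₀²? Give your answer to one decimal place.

σ₀² = 73.3

Posterior precision equals prior precision plus data precision: 1/σ_n² = 1/σ₀² + n/σ².
So 1/σ₀² = 1/3.8296 − 27/109.1 = 0.261124 − 0.247479 = 0.013645.
Hence σ₀² = 1/0.013645 ≈ 73.3.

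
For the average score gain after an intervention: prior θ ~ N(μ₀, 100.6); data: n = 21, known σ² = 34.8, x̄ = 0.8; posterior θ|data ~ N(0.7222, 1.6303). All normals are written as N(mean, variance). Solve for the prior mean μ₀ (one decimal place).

μ₀ = -4.0

The posterior mean is a precision-weighted average: μ_n = (τ₀μ₀ + τ_data·x̄)/(τ₀+τ_data), with τ₀=1/σ₀² and τ_data=n/σ².
Here τ₀ = 1/100.6 = 0.009940 and τ_data = 21/34.8 = 0.603448, so τ_n = 0.613388.
Rearranging for μ₀: μ₀ = (μ_n·τ_n − τ_data·x̄)/τ₀ = (0.7222·0.613388 − 0.603448·0.8) / 0.009940 = -0.039770/0.009940 ≈ -4.0.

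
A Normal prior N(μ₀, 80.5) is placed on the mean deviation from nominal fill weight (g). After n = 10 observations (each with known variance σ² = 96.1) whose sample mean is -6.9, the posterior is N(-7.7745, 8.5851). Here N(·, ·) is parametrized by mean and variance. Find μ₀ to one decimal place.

μ₀ = -15.1

The posterior mean is a precision-weighted average: μ_n = (τ₀μ₀ + τ_data·x̄)/(τ₀+τ_data), with τ₀=1/σ₀² and τ_data=n/σ².
Here τ₀ = 1/80.5 = 0.012422 and τ_data = 10/96.1 = 0.104058, so τ_n = 0.116480.
Rearranging for μ₀: μ₀ = (μ_n·τ_n − τ_data·x̄)/τ₀ = (-7.7745·0.116480 − 0.104058·-6.9) / 0.012422 = -0.187574/0.012422 ≈ -15.1.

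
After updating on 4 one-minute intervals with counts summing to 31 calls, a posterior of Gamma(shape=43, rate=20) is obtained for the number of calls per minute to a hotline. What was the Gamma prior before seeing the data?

Gamma(shape=12, rate=16)

Gamma–Poisson conjugacy: posterior shape = α + Σxᵢ, posterior rate = β + n.
So α = 43 − 31 = 12 and β = 20 − 4 = 16.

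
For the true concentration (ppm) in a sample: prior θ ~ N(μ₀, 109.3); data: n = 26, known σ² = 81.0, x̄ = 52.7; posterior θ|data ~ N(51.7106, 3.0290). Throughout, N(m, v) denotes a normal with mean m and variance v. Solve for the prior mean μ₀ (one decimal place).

With known observation variance, the Normal–Normal posterior has precision τ_n = τ₀ + n/σ² and mean μ_n = (τ₀μ₀ + (n/σ²)x̄)/τ_n.
Here τ₀ = 1/109.3 = 0.009149 and τ_data = 26/81.0 = 0.320988, so τ_n = 0.330137.
Rearranging for μ₀: μ₀ = (μ_n·τ_n − τ_data·x̄)/τ₀ = (51.7106·0.330137 − 0.320988·52.7) / 0.009149 = 0.155515/0.009149 ≈ 17.0.

μ₀ = 17.0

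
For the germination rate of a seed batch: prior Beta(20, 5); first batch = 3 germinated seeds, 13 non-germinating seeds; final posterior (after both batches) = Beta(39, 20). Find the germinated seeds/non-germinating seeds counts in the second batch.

Because Beta–binomial updating is additive in the counts, the combined data contributed (α_post−α_prior, β_post−β_prior) successes and failures.
Total across both batches: 39−20=19 germinated seeds, 20−5=15 non-germinating seeds.
Subtract the first batch: 19−3=16 germinated seeds and 15−13=2 non-germinating seeds.

16 germinated seeds and 2 non-germinating seeds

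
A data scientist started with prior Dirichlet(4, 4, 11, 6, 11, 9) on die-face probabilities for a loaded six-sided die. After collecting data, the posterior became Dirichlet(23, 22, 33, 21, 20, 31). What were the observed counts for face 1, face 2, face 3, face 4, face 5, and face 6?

counts (19, 18, 22, 15, 9, 22)

For a Dirichlet(α) prior with multinomial counts c, the posterior is Dirichlet(α + c) componentwise.
Counts are posterior − prior componentwise: 23−4=19, 22−4=18, 33−11=22, 21−6=15, 20−11=9, 31−9=22.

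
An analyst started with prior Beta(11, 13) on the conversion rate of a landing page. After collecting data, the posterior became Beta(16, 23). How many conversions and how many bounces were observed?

5 conversions and 10 bounces

Beta is conjugate to the binomial likelihood: posterior = Beta(α+s, β+f).
So s = 16 − 11 = 5 and f = 23 − 13 = 10.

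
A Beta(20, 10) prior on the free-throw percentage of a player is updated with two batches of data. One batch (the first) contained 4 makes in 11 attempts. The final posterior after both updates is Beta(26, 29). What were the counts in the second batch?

Sequential conjugate updates are equivalent to a single update on the pooled data, so total successes = posterior α − prior α and total failures = posterior β − prior β.
Total across both batches: 26−20=6 makes, 29−10=19 misses.
Subtract the first batch: 6−4=2 makes and 19−7=12 misses.

2 makes and 12 misses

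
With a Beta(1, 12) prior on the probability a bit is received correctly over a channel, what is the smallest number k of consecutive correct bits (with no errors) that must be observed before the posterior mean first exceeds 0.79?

k = 45

After k correct bits and 0 errors the posterior is Beta(1+k, 12), with mean (1+k)/(1+12+k).
Set (1+k)/(13+k) > 0.79 and solve: k > (0.79·13 − 1)/(1 − 0.79) = 44.143.
The smallest integer exceeding 44.143 is 45.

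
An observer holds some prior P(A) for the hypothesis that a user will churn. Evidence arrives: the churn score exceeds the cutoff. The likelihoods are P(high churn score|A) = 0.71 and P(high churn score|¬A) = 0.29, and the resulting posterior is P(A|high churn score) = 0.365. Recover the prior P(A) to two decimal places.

P(A) = 0.19

In odds form, posterior odds = prior odds × likelihood ratio, so prior odds = posterior odds ÷ LR.
Posterior odds = 0.365/(1−0.365) = 0.5748. LR = 0.71/0.29 = 2.4483.
Prior odds = 0.5748/2.4483 = 0.2348, so P(A) = 0.2348/(1+0.2348) ≈ 0.19.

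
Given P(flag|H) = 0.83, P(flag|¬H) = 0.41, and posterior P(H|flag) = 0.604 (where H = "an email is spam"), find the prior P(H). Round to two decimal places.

P(H) = 0.43

In odds form, posterior odds = prior odds × likelihood ratio, so prior odds = posterior odds ÷ LR.
Posterior odds = 0.604/(1−0.604) = 1.5253. LR = 0.83/0.41 = 2.0244.
Prior odds = 1.5253/2.0244 = 0.7535, so P(H) = 0.7535/(1+0.7535) ≈ 0.43.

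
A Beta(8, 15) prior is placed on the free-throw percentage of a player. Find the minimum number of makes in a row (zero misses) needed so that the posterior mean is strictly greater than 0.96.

k = 353

After k makes and 0 misses the posterior is Beta(8+k, 15), with mean (8+k)/(8+15+k).
Set (8+k)/(23+k) > 0.96 and solve: k > (0.96·23 − 8)/(1 − 0.96) = 352.000.
The smallest integer exceeding 352.000 is 353.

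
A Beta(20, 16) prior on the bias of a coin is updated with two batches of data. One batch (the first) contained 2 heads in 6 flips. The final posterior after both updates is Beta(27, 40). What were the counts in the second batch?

Because Beta–binomial updating is additive in the counts, the combined data contributed (α_post−α_prior, β_post−β_prior) successes and failures.
Total across both batches: 27−20=7 heads, 40−16=24 tails.
Subtract the first batch: 7−2=5 heads and 24−4=20 tails.

5 heads and 20 tails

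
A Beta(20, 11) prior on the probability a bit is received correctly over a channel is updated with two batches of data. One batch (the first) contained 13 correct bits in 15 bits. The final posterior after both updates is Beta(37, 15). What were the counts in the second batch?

4 correct bits and 2 errors

Because Beta–binomial updating is additive in the counts, the combined data contributed (α_post−α_prior, β_post−β_prior) successes and failures.
Total across both batches: 37−20=17 correct bits, 15−11=4 errors.
Subtract the first batch: 17−13=4 correct bits and 4−2=2 errors.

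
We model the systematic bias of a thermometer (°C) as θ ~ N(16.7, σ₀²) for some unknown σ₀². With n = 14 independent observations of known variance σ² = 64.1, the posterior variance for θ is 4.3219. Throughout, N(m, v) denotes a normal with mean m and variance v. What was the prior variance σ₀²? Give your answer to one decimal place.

σ₀² = 77.1

For the Normal–Normal model with known σ², precisions add: τ_n = τ₀ + n/σ².
So 1/σ₀² = 1/4.3219 − 14/64.1 = 0.231380 − 0.218409 = 0.012971.
Hence σ₀² = 1/0.012971 ≈ 77.1.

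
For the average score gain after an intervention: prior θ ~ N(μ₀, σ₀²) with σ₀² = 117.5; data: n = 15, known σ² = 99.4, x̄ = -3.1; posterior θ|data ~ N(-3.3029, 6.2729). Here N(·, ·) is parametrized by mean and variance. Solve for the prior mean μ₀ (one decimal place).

μ₀ = -6.9

The posterior mean is a precision-weighted average: μ_n = (τ₀μ₀ + τ_data·x̄)/(τ₀+τ_data), with τ₀=1/σ₀² and τ_data=n/σ².
Here τ₀ = 1/117.5 = 0.008511 and τ_data = 15/99.4 = 0.150905, so τ_n = 0.159416.
Rearranging for μ₀: μ₀ = (μ_n·τ_n − τ_data·x̄)/τ₀ = (-3.3029·0.159416 − 0.150905·-3.1) / 0.008511 = -0.058730/0.008511 ≈ -6.9.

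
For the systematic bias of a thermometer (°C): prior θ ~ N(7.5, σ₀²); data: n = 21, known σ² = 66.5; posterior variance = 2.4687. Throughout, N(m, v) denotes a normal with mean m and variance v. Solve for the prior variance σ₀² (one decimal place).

For the Normal–Normal model with known σ², precisions add: τ_n = τ₀ + n/σ².
So 1/σ₀² = 1/2.4687 − 21/66.5 = 0.405071 − 0.315789 = 0.089282.
Hence σ₀² = 1/0.089282 ≈ 11.2.

σ₀² = 11.2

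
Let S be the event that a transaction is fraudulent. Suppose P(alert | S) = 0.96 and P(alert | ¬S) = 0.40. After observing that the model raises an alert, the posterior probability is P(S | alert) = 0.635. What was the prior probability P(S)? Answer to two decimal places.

P(S) = 0.42

In odds form, posterior odds = prior odds × likelihood ratio, so prior odds = posterior odds ÷ LR.
Posterior odds = 0.635/(1−0.635) = 1.7397. LR = 0.96/0.40 = 2.4000.
Prior odds = 1.7397/2.4000 = 0.7249, so P(S) = 0.7249/(1+0.7249) ≈ 0.42.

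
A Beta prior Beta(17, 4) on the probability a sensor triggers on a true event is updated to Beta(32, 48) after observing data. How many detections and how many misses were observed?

Under Beta–binomial conjugacy the posterior parameters are (a+s, b+f).
So s = 32 − 17 = 15 and f = 48 − 4 = 44.

15 detections and 44 misses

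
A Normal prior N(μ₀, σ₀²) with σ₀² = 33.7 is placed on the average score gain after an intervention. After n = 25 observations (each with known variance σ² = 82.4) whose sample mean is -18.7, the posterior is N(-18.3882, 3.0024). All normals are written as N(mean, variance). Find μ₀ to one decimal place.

μ₀ = -15.2

The posterior mean is a precision-weighted average: μ_n = (τ₀μ₀ + τ_data·x̄)/(τ₀+τ_data), with τ₀=1/σ₀² and τ_data=n/σ².
Here τ₀ = 1/33.7 = 0.029674 and τ_data = 25/82.4 = 0.303398, so τ_n = 0.333072.
Rearranging for μ₀: μ₀ = (μ_n·τ_n − τ_data·x̄)/τ₀ = (-18.3882·0.333072 − 0.303398·-18.7) / 0.029674 = -0.451052/0.029674 ≈ -15.2.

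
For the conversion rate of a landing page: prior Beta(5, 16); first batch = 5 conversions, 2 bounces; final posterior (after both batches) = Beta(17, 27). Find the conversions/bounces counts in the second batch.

Sequential conjugate updates are equivalent to a single update on the pooled data, so total successes = posterior α − prior α and total failures = posterior β − prior β.
Total across both batches: 17−5=12 conversions, 27−16=11 bounces.
Subtract the first batch: 12−5=7 conversions and 11−2=9 bounces.

7 conversions and 9 bounces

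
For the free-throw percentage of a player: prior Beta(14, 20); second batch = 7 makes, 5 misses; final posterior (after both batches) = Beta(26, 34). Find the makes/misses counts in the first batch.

5 makes and 9 misses

Because Beta–binomial updating is additive in the counts, the combined data contributed (α_post−α_prior, β_post−β_prior) successes and failures.
Total across both batches: 26−14=12 makes, 34−20=14 misses.
Subtract the second batch: 12−7=5 makes and 14−5=9 misses.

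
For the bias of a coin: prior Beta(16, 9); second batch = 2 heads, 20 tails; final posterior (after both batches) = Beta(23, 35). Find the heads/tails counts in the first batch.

5 heads and 6 tails

Because Beta–binomial updating is additive in the counts, the combined data contributed (α_post−α_prior, β_post−β_prior) successes and failures.
Total across both batches: 23−16=7 heads, 35−9=26 tails.
Subtract the second batch: 7−2=5 heads and 26−20=6 tails.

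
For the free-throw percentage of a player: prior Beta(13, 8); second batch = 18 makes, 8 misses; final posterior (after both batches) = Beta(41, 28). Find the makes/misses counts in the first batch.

10 makes and 12 misses

Sequential conjugate updates are equivalent to a single update on the pooled data, so total successes = posterior α − prior α and total failures = posterior β − prior β.
Total across both batches: 41−13=28 makes, 28−8=20 misses.
Subtract the second batch: 28−18=10 makes and 20−8=12 misses.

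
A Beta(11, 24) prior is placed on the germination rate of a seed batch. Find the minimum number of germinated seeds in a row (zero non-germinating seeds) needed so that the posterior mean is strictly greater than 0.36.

k = 3

After k germinated seeds and 0 non-germinating seeds the posterior is Beta(11+k, 24), with mean (11+k)/(11+24+k).
Set (11+k)/(35+k) > 0.36 and solve: k > (0.36·35 − 11)/(1 − 0.36) = 2.500.
The smallest integer exceeding 2.500 is 3, and checking k=3: (14)/(38) = 0.3684 > 0.36.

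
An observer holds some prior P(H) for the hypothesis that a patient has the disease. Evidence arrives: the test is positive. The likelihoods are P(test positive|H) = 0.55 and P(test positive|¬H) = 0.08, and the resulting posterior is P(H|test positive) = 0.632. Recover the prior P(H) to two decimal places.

P(H) = 0.20

Bayes' rule in odds form gives O(H|E) = O(H)·[P(E|H)/P(E|¬H)], hence O(H) = O(H|E)/LR.
Posterior odds = 0.632/(1−0.632) = 1.7174. LR = 0.55/0.08 = 6.8750.
Prior odds = 1.7174/6.8750 = 0.2498, so P(H) = 0.2498/(1+0.2498) ≈ 0.20.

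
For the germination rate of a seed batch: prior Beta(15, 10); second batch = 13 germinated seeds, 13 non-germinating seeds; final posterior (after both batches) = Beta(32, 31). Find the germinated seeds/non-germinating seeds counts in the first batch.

4 germinated seeds and 8 non-germinating seeds

Because Beta–binomial updating is additive in the counts, the combined data contributed (α_post−α_prior, β_post−β_prior) successes and failures.
Total across both batches: 32−15=17 germinated seeds, 31−10=21 non-germinating seeds.
Subtract the second batch: 17−13=4 germinated seeds and 21−13=8 non-germinating seeds.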